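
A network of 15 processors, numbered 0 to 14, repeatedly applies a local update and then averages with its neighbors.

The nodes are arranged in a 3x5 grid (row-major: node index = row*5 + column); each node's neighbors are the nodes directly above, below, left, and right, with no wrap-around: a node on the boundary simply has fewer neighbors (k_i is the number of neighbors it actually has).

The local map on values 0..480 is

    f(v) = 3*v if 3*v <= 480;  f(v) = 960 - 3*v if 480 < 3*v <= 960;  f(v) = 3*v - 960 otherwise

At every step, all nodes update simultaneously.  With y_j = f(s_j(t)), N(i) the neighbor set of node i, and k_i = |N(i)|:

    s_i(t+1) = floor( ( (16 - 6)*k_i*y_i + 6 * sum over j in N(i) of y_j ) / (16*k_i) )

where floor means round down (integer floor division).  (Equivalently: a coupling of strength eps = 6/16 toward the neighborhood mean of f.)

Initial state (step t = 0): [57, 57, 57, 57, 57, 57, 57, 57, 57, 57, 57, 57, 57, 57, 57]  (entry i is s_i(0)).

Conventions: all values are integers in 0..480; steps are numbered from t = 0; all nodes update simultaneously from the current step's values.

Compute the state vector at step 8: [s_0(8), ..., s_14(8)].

Simulating step by step:
t=0: [57, 57, 57, 57, 57, 57, 57, 57, 57, 57, 57, 57, 57, 57, 57]
t=1: [171, 171, 171, 171, 171, 171, 171, 171, 171, 171, 171, 171, 171, 171, 171]
t=2: [447, 447, 447, 447, 447, 447, 447, 447, 447, 447, 447, 447, 447, 447, 447]
t=3: [381, 381, 381, 381, 381, 381, 381, 381, 381, 381, 381, 381, 381, 381, 381]
t=4: [183, 183, 183, 183, 183, 183, 183, 183, 183, 183, 183, 183, 183, 183, 183]
t=5: [411, 411, 411, 411, 411, 411, 411, 411, 411, 411, 411, 411, 411, 411, 411]
t=6: [273, 273, 273, 273, 273, 273, 273, 273, 273, 273, 273, 273, 273, 273, 273]
t=7: [141, 141, 141, 141, 141, 141, 141, 141, 141, 141, 141, 141, 141, 141, 141]
t=8: [423, 423, 423, 423, 423, 423, 423, 423, 423, 423, 423, 423, 423, 423, 423]

Answer: [423, 423, 423, 423, 423, 423, 423, 423, 423, 423, 423, 423, 423, 423, 423]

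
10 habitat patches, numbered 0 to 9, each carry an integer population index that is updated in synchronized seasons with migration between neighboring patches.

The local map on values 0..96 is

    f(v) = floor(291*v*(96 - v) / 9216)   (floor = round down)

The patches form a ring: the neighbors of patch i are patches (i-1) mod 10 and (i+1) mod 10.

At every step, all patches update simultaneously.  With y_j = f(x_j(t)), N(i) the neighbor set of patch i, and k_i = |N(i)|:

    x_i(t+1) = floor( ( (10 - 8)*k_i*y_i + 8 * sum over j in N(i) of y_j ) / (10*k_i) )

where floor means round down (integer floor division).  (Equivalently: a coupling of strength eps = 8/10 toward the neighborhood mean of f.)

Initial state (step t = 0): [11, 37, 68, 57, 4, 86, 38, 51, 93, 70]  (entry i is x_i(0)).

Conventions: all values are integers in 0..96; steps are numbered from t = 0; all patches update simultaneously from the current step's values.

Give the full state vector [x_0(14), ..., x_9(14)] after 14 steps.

Answer: [67, 67, 68, 68, 68, 68, 68, 68, 67, 67]

Derivation:
t=0: [11, 37, 68, 57, 4, 86, 38, 51, 93, 70]
t=1: [55, 49, 67, 42, 41, 37, 53, 45, 53, 26]
t=2: [65, 67, 69, 67, 69, 70, 70, 71, 65, 68]
t=3: [61, 60, 60, 58, 58, 57, 56, 59, 59, 62]
t=4: [67, 67, 68, 68, 69, 69, 69, 68, 67, 67]
t=5: [61, 60, 60, 59, 58, 58, 58, 59, 60, 61]
t=6: [67, 67, 68, 68, 68, 69, 68, 68, 67, 67]
t=7: [61, 60, 60, 60, 59, 59, 59, 60, 60, 61]
t=8: [67, 67, 68, 68, 68, 68, 68, 68, 67, 67]
t=9: [61, 60, 60, 60, 60, 60, 60, 60, 60, 61]
t=10: [67, 67, 68, 68, 68, 68, 68, 68, 67, 67]
t=11: [61, 60, 60, 60, 60, 60, 60, 60, 60, 61]
t=12: [67, 67, 68, 68, 68, 68, 68, 68, 67, 67]
t=13: [61, 60, 60, 60, 60, 60, 60, 60, 60, 61]
t=14: [67, 67, 68, 68, 68, 68, 68, 68, 67, 67]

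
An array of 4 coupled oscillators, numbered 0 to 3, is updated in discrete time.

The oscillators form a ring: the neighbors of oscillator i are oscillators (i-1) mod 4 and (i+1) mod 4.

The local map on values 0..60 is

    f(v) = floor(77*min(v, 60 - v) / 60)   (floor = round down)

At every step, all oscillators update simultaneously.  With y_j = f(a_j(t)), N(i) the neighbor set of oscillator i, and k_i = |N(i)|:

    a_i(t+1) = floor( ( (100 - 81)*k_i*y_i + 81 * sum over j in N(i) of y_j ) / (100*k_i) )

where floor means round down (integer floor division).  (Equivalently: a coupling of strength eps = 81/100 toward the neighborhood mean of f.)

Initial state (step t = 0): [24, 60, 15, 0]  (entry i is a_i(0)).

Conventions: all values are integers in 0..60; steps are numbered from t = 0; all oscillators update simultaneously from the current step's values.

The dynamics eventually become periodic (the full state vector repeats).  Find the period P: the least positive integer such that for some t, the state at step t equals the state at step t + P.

Answer: 2
Key observation: The state at step 13, [37, 37, 37, 37], reappears at step 15 — and no state repeats earlier — so the cycle the system enters has period 2.

Derivation:
t=0: [24, 60, 15, 0]
t=1: [5, 19, 3, 19]
t=2: [20, 8, 20, 8]
t=3: [12, 22, 12, 22]
t=4: [25, 17, 25, 17]
t=5: [23, 29, 23, 29]
t=6: [35, 30, 35, 30]
t=7: [36, 33, 36, 33]
t=8: [33, 30, 33, 30]
t=9: [37, 34, 37, 34]
t=10: [32, 29, 32, 29]
t=11: [36, 35, 36, 35]
t=12: [31, 30, 31, 30]
t=13: [37, 37, 37, 37]
t=14: [29, 29, 29, 29]
t=15: [37, 37, 37, 37]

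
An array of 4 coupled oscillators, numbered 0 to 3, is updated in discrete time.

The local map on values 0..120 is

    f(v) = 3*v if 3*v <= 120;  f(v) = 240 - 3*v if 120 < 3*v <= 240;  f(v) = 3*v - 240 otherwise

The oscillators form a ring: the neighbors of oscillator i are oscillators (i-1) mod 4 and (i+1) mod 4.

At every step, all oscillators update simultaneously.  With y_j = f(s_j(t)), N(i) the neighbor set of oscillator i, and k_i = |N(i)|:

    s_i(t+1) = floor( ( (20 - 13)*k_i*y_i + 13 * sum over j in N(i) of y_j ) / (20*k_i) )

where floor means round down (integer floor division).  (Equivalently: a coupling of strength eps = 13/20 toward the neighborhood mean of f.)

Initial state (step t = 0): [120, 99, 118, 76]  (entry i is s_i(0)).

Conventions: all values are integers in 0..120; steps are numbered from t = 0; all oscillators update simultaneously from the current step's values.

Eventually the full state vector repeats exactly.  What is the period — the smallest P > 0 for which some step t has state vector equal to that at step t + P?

Simulating step by step:
t=0: [120, 99, 118, 76]
t=1: [64, 96, 62, 80]
t=2: [32, 49, 34, 33]
t=3: [96, 96, 98, 99]
t=4: [50, 49, 53, 53]
t=5: [88, 88, 84, 83]
t=6: [19, 20, 14, 14]
t=7: [53, 53, 47, 46]
t=8: [87, 86, 94, 94]
t=9: [26, 26, 34, 35]
t=10: [86, 85, 95, 95]
t=11: [25, 25, 35, 36]
t=12: [85, 84, 96, 96]
t=13: [24, 24, 36, 37]
t=14: [84, 83, 97, 97]
t=15: [23, 23, 37, 38]
t=16: [83, 82, 98, 98]
t=17: [22, 22, 38, 39]
t=18: [82, 81, 99, 99]
t=19: [21, 21, 39, 40]
t=20: [81, 80, 100, 100]
t=21: [20, 20, 40, 41]
t=22: [78, 79, 99, 99]
t=23: [21, 21, 39, 40]

Answer: 4
Key observation: The state at step 19, [21, 21, 39, 40], reappears at step 23 — and no state repeats earlier — so the cycle the system enters has period 4.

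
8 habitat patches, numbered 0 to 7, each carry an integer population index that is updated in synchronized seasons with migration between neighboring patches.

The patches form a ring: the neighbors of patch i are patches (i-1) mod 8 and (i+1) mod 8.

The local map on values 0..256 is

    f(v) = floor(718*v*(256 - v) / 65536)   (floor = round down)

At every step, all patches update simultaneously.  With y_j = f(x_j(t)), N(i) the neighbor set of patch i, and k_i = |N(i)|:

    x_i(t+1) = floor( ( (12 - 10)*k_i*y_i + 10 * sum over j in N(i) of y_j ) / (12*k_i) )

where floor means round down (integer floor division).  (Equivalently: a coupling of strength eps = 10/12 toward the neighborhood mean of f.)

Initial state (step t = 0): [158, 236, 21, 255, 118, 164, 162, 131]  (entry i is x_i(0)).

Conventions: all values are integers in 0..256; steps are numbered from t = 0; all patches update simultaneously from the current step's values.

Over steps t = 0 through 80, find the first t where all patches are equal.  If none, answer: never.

Simulating step by step:
t=0: [158, 236, 21, 255, 118, 164, 162, 131]  (not all equal)
t=1: [124, 101, 31, 97, 99, 170, 171, 169]  (not all equal)
t=2: [168, 134, 153, 130, 165, 163, 160, 167]  (not all equal)
t=3: [168, 168, 177, 169, 171, 166, 164, 164]  (not all equal)
t=4: [162, 157, 159, 156, 161, 162, 164, 163]  (not all equal)
t=5: [167, 167, 169, 167, 167, 166, 165, 165]  (not all equal)
t=6: [162, 161, 161, 161, 162, 163, 163, 163]  (not all equal)
t=7: [166, 166, 167, 166, 166, 166, 166, 166]  (not all equal)
t=8: [163, 162, 162, 162, 163, 163, 163, 163]  (not all equal)
t=9: [166, 166, 166, 166, 166, 166, 166, 166]  (all equal)

Answer: 9
Key observation: Synchronization is absorbing here: once all patches are equal they stay equal, and step 9 is the first all-equal step.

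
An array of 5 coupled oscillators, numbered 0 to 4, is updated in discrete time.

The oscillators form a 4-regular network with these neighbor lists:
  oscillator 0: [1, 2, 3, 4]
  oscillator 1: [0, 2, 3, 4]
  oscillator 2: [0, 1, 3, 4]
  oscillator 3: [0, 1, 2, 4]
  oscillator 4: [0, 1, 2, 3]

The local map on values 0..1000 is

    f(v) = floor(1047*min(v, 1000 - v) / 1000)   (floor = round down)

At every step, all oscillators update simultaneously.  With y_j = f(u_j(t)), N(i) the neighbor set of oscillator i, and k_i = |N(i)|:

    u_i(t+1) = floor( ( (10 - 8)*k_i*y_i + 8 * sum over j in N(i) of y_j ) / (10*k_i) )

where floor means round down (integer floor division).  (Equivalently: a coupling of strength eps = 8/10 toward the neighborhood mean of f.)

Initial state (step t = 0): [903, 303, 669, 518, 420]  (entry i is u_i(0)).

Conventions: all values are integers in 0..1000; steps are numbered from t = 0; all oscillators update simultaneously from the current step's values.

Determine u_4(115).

Answer: u_4(115) = 511
Key observation: The state at step 10, [511, 511, 511, 511, 511], reappears at step 11: the system is in a cycle of period 1 from step 10 on.  Therefore the state at step 115 equals the state at step 10 + ((115 - 10) mod 1) = 10, which is [511, 511, 511, 511, 511].

Derivation:
t=0: [903, 303, 669, 518, 420]
t=1: [341, 341, 341, 341, 341]
t=2: [357, 357, 357, 357, 357]
t=3: [373, 373, 373, 373, 373]
t=4: [390, 390, 390, 390, 390]
t=5: [408, 408, 408, 408, 408]
t=6: [427, 427, 427, 427, 427]
t=7: [447, 447, 447, 447, 447]
t=8: [468, 468, 468, 468, 468]
t=9: [489, 489, 489, 489, 489]
t=10: [511, 511, 511, 511, 511]
t=11: [511, 511, 511, 511, 511]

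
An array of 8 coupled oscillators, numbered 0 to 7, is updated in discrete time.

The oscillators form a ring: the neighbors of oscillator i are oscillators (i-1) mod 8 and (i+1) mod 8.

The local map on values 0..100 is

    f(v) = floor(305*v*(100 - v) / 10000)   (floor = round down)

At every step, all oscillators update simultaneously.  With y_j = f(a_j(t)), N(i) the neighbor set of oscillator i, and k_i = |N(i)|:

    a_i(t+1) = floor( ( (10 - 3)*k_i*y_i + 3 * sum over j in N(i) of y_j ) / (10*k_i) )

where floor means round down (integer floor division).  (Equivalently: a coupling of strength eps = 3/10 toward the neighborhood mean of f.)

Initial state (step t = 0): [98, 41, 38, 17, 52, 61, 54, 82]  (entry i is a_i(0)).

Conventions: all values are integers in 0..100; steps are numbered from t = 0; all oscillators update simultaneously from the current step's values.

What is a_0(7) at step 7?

Simulating step by step:
t=0: [98, 41, 38, 17, 52, 61, 54, 82]
t=1: [21, 62, 67, 52, 70, 73, 70, 43]
t=2: [56, 67, 68, 72, 65, 61, 64, 68]
t=3: [72, 68, 65, 62, 68, 71, 69, 67]
t=4: [62, 65, 68, 69, 66, 63, 64, 65]
t=5: [70, 68, 66, 65, 68, 70, 70, 69]
t=6: [64, 66, 67, 68, 66, 64, 64, 64]
t=7: [69, 68, 67, 66, 68, 69, 70, 70]

Answer: a_0(7) = 69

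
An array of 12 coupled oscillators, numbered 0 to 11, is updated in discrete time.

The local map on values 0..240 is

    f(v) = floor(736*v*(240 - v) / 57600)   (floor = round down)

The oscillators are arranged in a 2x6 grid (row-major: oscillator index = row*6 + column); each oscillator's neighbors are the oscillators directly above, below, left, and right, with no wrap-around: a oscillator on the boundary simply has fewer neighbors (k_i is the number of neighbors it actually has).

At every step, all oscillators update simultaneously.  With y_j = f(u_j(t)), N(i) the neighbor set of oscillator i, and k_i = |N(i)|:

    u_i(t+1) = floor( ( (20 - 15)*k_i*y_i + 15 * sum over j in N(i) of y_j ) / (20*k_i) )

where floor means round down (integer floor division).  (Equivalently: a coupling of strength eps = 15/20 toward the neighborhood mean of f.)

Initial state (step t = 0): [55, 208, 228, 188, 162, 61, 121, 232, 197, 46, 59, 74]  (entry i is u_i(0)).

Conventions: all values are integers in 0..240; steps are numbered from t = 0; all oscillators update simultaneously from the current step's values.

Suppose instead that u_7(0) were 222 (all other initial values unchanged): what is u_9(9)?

Answer: u_9(9) = 142
Key observation: This trace re-runs the system from the modified initial state.

Derivation:
t=0: [55, 208, 228, 188, 162, 61, 121, 222, 197, 46, 59, 74]
t=1: [133, 75, 87, 108, 140, 153, 113, 106, 76, 120, 141, 142]
t=2: [173, 172, 167, 178, 177, 175, 181, 170, 173, 175, 179, 174]
t=3: [143, 151, 148, 145, 141, 144, 146, 146, 150, 143, 143, 143]
t=4: [174, 174, 173, 176, 176, 177, 175, 173, 174, 175, 177, 176]
t=5: [145, 147, 145, 144, 142, 142, 146, 146, 146, 144, 143, 142]
t=6: [174, 175, 175, 176, 176, 177, 175, 174, 175, 176, 176, 177]
t=7: [145, 145, 144, 143, 142, 142, 145, 145, 144, 143, 142, 142]
t=8: [176, 176, 176, 176, 177, 177, 176, 176, 176, 176, 177, 177]
t=9: [143, 143, 143, 142, 142, 142, 143, 143, 143, 142, 142, 142]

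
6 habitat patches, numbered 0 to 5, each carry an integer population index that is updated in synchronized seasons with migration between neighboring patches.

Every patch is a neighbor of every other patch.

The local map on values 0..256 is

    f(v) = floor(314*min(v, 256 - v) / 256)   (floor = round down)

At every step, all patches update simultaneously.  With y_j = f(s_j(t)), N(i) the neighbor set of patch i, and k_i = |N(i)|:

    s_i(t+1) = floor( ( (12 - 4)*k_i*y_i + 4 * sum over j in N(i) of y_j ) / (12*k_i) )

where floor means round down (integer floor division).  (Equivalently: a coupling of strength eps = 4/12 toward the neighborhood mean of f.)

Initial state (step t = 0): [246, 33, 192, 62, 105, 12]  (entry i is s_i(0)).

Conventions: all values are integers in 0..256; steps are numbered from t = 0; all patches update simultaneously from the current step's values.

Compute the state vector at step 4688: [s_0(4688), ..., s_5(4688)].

Simulating step by step:
t=0: [246, 33, 192, 62, 105, 12]
t=1: [30, 47, 70, 68, 100, 31]
t=2: [49, 62, 79, 77, 101, 50]
t=3: [70, 79, 91, 90, 107, 70]
t=4: [92, 98, 107, 107, 119, 92]
t=5: [117, 122, 128, 128, 137, 117]
t=6: [145, 149, 153, 153, 146, 145]
t=7: [134, 131, 128, 128, 133, 134]
t=8: [150, 152, 155, 155, 151, 150]
t=9: [128, 126, 124, 124, 127, 128]
t=10: [156, 154, 153, 153, 154, 156]
t=11: [122, 124, 125, 125, 124, 122]
t=12: [149, 151, 152, 152, 151, 149]
t=13: [130, 128, 127, 127, 128, 130]
t=14: [154, 156, 155, 155, 156, 154]
t=15: [124, 122, 123, 123, 122, 124]
t=16: [151, 149, 150, 150, 149, 151]
t=17: [128, 130, 129, 129, 130, 128]
t=18: [156, 154, 155, 155, 154, 156]
t=19: [122, 124, 123, 123, 124, 122]
t=20: [149, 151, 150, 150, 151, 149]
t=21: [130, 128, 129, 129, 128, 130]
t=22: [154, 156, 155, 155, 156, 154]

Answer: [151, 149, 150, 150, 149, 151]
Key observation: The state at step 14, [154, 156, 155, 155, 156, 154], reappears at step 22: the system is in a cycle of period 8 from step 14 on.  Therefore the state at step 4688 equals the state at step 14 + ((4688 - 14) mod 8) = 16, which is [151, 149, 150, 150, 149, 151].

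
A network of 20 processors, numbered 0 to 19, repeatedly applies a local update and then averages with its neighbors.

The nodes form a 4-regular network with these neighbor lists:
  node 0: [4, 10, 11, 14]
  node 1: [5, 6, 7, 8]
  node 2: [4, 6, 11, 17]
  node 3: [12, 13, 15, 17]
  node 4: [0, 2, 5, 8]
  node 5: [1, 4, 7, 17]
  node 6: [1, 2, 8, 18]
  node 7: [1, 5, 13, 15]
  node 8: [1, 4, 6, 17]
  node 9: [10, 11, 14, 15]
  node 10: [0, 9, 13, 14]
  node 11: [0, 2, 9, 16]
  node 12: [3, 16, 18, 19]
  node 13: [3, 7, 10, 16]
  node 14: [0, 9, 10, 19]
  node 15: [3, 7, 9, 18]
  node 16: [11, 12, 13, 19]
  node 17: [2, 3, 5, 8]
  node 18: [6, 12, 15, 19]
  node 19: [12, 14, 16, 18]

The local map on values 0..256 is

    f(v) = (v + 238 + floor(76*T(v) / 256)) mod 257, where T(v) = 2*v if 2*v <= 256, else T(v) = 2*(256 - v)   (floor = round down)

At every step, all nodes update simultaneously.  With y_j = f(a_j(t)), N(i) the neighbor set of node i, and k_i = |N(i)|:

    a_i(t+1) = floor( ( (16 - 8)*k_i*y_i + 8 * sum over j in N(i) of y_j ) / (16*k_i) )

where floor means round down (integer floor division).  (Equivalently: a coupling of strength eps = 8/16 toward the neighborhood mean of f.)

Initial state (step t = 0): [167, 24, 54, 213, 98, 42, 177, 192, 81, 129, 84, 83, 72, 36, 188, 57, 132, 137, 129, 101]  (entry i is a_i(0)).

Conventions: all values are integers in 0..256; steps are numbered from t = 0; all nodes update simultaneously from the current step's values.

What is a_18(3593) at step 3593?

Simulating step by step:
t=0: [167, 24, 54, 213, 98, 42, 177, 192, 81, 129, 84, 83, 72, 36, 188, 57, 132, 137, 129, 101]
t=1: [171, 81, 113, 158, 121, 92, 149, 127, 123, 155, 136, 136, 138, 110, 184, 135, 141, 149, 156, 154]
t=2: [195, 140, 173, 189, 169, 145, 177, 164, 172, 193, 189, 187, 191, 172, 201, 189, 186, 179, 193, 195]
t=3: [210, 194, 203, 207, 201, 194, 202, 198, 200, 210, 209, 208, 210, 204, 212, 208, 208, 203, 209, 211]
t=4: [217, 212, 215, 216, 214, 212, 214, 213, 213, 217, 217, 217, 217, 215, 218, 216, 217, 214, 217, 217]
t=5: [220, 219, 219, 220, 219, 219, 219, 219, 219, 220, 220, 220, 220, 220, 221, 220, 220, 219, 220, 221]
t=6: [221, 221, 221, 221, 221, 221, 221, 221, 221, 222, 222, 221, 222, 221, 222, 221, 222, 221, 221, 222]
t=7: [222, 222, 222, 222, 222, 222, 222, 222, 222, 222, 222, 222, 222, 222, 222, 222, 222, 222, 222, 222]
t=8: [223, 223, 223, 223, 223, 223, 223, 223, 223, 223, 223, 223, 223, 223, 223, 223, 223, 223, 223, 223]
t=9: [223, 223, 223, 223, 223, 223, 223, 223, 223, 223, 223, 223, 223, 223, 223, 223, 223, 223, 223, 223]

Answer: a_18(3593) = 223
Key observation: The state at step 8, [223, 223, 223, 223, 223, 223, 223, 223, 223, 223, 223, 223, 223, 223, 223, 223, 223, 223, 223, 223], reappears at step 9: the system is in a cycle of period 1 from step 8 on.  Therefore the state at step 3593 equals the state at step 8 + ((3593 - 8) mod 1) = 8, which is [223, 223, 223, 223, 223, 223, 223, 223, 223, 223, 223, 223, 223, 223, 223, 223, 223, 223, 223, 223].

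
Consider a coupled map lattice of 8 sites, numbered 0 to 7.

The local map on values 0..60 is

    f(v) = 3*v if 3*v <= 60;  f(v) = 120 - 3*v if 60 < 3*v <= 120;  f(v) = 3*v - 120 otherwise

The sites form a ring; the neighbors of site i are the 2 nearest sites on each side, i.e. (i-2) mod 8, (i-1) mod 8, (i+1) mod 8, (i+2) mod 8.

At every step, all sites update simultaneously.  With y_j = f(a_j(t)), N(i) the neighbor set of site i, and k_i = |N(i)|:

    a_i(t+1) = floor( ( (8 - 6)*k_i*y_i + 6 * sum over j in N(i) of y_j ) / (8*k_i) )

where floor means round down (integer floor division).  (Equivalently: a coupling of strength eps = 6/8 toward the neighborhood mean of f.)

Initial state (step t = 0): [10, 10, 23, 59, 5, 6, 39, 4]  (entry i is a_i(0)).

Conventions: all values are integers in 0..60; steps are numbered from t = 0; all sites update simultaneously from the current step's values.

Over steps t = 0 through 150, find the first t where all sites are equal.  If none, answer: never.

Simulating step by step:
t=0: [10, 10, 23, 59, 5, 6, 39, 4]  (not all equal)
t=1: [25, 35, 37, 35, 27, 20, 14, 18]  (not all equal)
t=2: [33, 26, 23, 26, 33, 43, 47, 43]  (not all equal)
t=3: [28, 33, 36, 33, 28, 19, 16, 19]  (not all equal)
t=4: [34, 28, 24, 28, 34, 44, 46, 44]  (not all equal)
t=5: [25, 30, 32, 30, 25, 18, 15, 18]  (not all equal)
t=6: [39, 36, 34, 36, 39, 46, 48, 46]  (not all equal)
t=7: [14, 12, 10, 12, 14, 15, 13, 15]  (not all equal)
t=8: [38, 37, 36, 37, 38, 41, 42, 41]  (not all equal)
t=9: [7, 7, 8, 7, 7, 5, 4, 5]  (not all equal)
t=10: [18, 20, 21, 20, 18, 16, 16, 16]  (not all equal)
t=11: [53, 56, 57, 56, 53, 51, 50, 51]  (not all equal)
t=12: [40, 44, 45, 44, 40, 36, 34, 36]  (not all equal)
t=13: [10, 10, 8, 10, 10, 10, 9, 10]  (not all equal)
t=14: [28, 28, 28, 28, 28, 29, 29, 29]  (not all equal)
t=15: [34, 35, 36, 35, 34, 34, 34, 34]  (not all equal)
t=16: [16, 15, 15, 15, 16, 17, 18, 17]  (not all equal)
t=17: [48, 46, 46, 46, 48, 49, 50, 49]  (not all equal)
t=18: [23, 20, 20, 20, 23, 25, 26, 25]  (not all equal)
t=19: [51, 55, 56, 55, 51, 48, 46, 48]  (not all equal)
t=20: [33, 39, 41, 39, 33, 28, 25, 28]  (not all equal)
t=21: [21, 12, 9, 12, 21, 28, 32, 28]  (not all equal)
t=22: [37, 38, 41, 38, 37, 37, 40, 37]  (not all equal)
t=23: [5, 6, 6, 6, 5, 6, 6, 6]  (not all equal)
t=24: [17, 17, 16, 17, 17, 17, 16, 17]  (not all equal)
t=25: [49, 50, 50, 50, 49, 50, 50, 50]  (not all equal)
t=26: [29, 29, 28, 29, 29, 29, 28, 29]  (not all equal)
t=27: [34, 33, 33, 33, 34, 33, 33, 33]  (not all equal)
t=28: [20, 20, 19, 20, 20, 20, 19, 20]  (not all equal)
t=29: [58, 59, 59, 59, 58, 59, 59, 59]  (not all equal)
t=30: [56, 56, 55, 56, 56, 56, 55, 56]  (not all equal)
t=31: [46, 47, 47, 47, 46, 47, 47, 47]  (not all equal)
t=32: [20, 20, 19, 20, 20, 20, 19, 20]  (not all equal)

Answer: never
Key observation: The state at step 28 reappears at step 32 — the system is in a cycle of period 4 from step 28 on.  No step 0..32 is synchronized, and the cycle repeats forever, so no step up to 150 (or ever) has all sites equal.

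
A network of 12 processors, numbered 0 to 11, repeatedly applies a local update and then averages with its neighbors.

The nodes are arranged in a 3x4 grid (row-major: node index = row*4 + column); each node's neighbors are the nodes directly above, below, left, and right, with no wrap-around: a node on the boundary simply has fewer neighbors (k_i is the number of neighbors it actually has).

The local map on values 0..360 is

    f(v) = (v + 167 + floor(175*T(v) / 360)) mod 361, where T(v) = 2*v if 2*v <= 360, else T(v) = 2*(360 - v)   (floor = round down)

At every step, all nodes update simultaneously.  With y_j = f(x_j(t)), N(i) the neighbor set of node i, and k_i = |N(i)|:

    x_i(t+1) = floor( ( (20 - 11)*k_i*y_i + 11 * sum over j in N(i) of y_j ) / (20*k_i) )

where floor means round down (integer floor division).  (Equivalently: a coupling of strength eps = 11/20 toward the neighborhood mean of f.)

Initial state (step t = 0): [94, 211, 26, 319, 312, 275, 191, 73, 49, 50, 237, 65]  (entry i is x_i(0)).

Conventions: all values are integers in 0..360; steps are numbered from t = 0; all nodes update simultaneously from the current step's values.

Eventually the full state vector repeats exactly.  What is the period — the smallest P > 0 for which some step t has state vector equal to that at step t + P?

Simulating step by step:
t=0: [94, 211, 26, 319, 312, 275, 191, 73, 49, 50, 237, 65]
t=1: [247, 206, 187, 219, 216, 176, 189, 253, 236, 227, 205, 262]
t=2: [161, 159, 161, 162, 160, 157, 160, 162, 162, 160, 161, 162]
t=3: [121, 119, 122, 124, 121, 118, 121, 124, 122, 121, 122, 124]
t=4: [42, 41, 45, 48, 43, 40, 44, 48, 44, 43, 46, 48]
t=5: [249, 248, 254, 259, 249, 248, 253, 259, 251, 251, 255, 259]
t=6: [162, 162, 162, 163, 162, 162, 162, 163, 162, 162, 162, 163]
t=7: [125, 125, 125, 126, 125, 125, 125, 126, 125, 125, 125, 126]
t=8: [52, 52, 52, 53, 52, 52, 52, 53, 52, 52, 52, 53]
t=9: [269, 269, 269, 270, 269, 269, 269, 270, 269, 269, 269, 270]
t=10: [163, 163, 163, 163, 163, 163, 163, 163, 163, 163, 163, 163]
t=11: [127, 127, 127, 127, 127, 127, 127, 127, 127, 127, 127, 127]
t=12: [56, 56, 56, 56, 56, 56, 56, 56, 56, 56, 56, 56]
t=13: [277, 277, 277, 277, 277, 277, 277, 277, 277, 277, 277, 277]
t=14: [163, 163, 163, 163, 163, 163, 163, 163, 163, 163, 163, 163]

Answer: 4
Key observation: The state at step 10, [163, 163, 163, 163, 163, 163, 163, 163, 163, 163, 163, 163], reappears at step 14 — and no state repeats earlier — so the cycle the system enters has period 4.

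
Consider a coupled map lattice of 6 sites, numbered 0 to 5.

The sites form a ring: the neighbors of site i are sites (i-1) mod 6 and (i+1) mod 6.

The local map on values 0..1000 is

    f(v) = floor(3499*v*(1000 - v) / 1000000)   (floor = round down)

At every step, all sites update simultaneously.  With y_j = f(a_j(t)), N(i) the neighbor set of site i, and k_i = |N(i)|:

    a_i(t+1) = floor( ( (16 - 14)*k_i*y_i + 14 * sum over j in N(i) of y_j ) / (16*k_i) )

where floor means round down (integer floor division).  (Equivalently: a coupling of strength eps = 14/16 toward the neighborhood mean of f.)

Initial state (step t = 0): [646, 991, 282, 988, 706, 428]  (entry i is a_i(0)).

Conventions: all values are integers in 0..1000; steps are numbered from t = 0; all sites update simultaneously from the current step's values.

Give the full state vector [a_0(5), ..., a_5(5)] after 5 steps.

Answer: [648, 681, 730, 675, 643, 625]

Derivation:
t=0: [646, 991, 282, 988, 706, 428]
t=1: [488, 663, 120, 632, 483, 774]
t=2: [718, 641, 743, 645, 732, 840]
t=3: [646, 702, 786, 692, 641, 668]
t=4: [758, 698, 719, 702, 765, 799]
t=5: [648, 681, 730, 675, 643, 625]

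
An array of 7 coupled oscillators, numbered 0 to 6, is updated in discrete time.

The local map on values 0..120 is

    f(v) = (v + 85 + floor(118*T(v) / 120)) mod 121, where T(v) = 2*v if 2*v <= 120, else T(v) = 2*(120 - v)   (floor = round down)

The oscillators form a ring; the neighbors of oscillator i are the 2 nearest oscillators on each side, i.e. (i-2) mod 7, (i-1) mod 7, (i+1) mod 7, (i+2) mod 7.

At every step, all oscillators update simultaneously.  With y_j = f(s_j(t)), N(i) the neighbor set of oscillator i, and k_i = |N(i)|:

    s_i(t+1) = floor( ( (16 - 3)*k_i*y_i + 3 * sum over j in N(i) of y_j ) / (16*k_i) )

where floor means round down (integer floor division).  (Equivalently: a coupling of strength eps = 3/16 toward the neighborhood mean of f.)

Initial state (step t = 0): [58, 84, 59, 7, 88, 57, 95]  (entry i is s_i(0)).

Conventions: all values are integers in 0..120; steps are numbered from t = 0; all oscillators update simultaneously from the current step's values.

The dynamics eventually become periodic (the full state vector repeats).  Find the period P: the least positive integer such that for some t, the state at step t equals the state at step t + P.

Answer: 2
Key observation: The state at step 14, [103, 103, 103, 103, 103, 103, 103], reappears at step 16 — and no state repeats earlier — so the cycle the system enters has period 2.

Derivation:
t=0: [58, 84, 59, 7, 88, 57, 95]
t=1: [24, 107, 31, 97, 104, 25, 99]
t=2: [42, 92, 60, 99, 94, 47, 97]
t=3: [87, 105, 36, 100, 104, 102, 105]
t=4: [110, 97, 76, 100, 97, 101, 98]
t=5: [90, 100, 23, 98, 100, 101, 104]
t=6: [107, 100, 45, 101, 99, 102, 100]
t=7: [96, 102, 97, 101, 103, 101, 102]
t=8: [106, 101, 105, 102, 100, 102, 101]
t=9: [97, 101, 98, 101, 102, 100, 101]
t=10: [105, 102, 104, 102, 101, 102, 102]
t=11: [98, 100, 99, 100, 101, 100, 100]
t=12: [104, 103, 103, 103, 102, 103, 103]
t=13: [99, 99, 100, 100, 100, 100, 100]
t=14: [103, 103, 103, 103, 103, 103, 103]
t=15: [100, 100, 100, 100, 100, 100, 100]
t=16: [103, 103, 103, 103, 103, 103, 103]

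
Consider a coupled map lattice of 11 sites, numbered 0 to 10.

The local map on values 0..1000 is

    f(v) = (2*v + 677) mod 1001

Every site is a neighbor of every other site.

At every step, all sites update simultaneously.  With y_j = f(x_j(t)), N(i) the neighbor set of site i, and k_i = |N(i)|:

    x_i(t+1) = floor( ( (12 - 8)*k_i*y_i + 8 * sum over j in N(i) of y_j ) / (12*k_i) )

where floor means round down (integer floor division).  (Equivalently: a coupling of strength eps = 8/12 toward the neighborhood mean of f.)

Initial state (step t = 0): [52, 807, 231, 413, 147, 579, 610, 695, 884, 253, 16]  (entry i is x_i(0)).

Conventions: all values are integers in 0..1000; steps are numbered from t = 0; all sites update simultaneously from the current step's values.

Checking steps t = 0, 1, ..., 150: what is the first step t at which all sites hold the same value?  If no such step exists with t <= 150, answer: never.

Answer: 14
Key observation: Synchronization is absorbing here: once all sites are equal they stay equal, and step 14 is the first all-equal step.

Derivation:
t=0: [52, 807, 231, 413, 147, 579, 610, 695, 884, 253, 16]  (not all equal)
t=1: [595, 464, 424, 521, 646, 609, 626, 404, 505, 435, 576]  (not all equal)
t=2: [767, 697, 676, 727, 794, 774, 783, 665, 719, 682, 757]  (not all equal)
t=3: [156, 118, 107, 134, 170, 159, 164, 101, 130, 110, 150]  (not all equal)
t=4: [826, 806, 800, 814, 567, 828, 563, 797, 812, 802, 823]  (not all equal)
t=5: [374, 363, 360, 367, 502, 375, 500, 358, 366, 361, 372]  (not all equal)
t=6: [448, 442, 441, 444, 516, 449, 515, 440, 444, 441, 447]  (not all equal)
t=7: [585, 582, 581, 583, 621, 585, 620, 580, 583, 581, 584]  (not all equal)
t=8: [852, 851, 850, 851, 871, 852, 871, 850, 851, 850, 852]  (not all equal)
t=9: [382, 382, 381, 382, 393, 382, 393, 381, 382, 381, 382]  (not all equal)
t=10: [442, 442, 442, 442, 448, 442, 448, 442, 442, 442, 442]  (not all equal)
t=11: [561, 561, 561, 561, 564, 561, 564, 561, 561, 561, 561]  (not all equal)
t=12: [798, 798, 798, 798, 800, 798, 800, 798, 798, 798, 798]  (not all equal)
t=13: [271, 271, 271, 271, 272, 271, 272, 271, 271, 271, 271]  (not all equal)
t=14: [218, 218, 218, 218, 218, 218, 218, 218, 218, 218, 218]  (all equal)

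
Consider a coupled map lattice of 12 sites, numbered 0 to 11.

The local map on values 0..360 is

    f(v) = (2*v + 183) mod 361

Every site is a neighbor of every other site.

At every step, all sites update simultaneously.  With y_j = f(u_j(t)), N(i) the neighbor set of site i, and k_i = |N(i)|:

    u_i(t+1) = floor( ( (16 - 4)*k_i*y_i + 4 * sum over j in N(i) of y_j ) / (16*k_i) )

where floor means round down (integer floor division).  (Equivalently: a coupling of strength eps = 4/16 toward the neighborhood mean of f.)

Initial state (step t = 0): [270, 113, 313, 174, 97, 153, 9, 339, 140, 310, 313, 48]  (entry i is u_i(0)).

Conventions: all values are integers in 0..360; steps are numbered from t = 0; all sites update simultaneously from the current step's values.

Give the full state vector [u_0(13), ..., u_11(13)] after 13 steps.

Answer: [269, 71, 281, 274, 253, 259, 236, 330, 287, 314, 281, 275]

Derivation:
t=0: [270, 113, 313, 174, 97, 153, 9, 339, 140, 310, 313, 48]
t=1: [31, 65, 93, 154, 42, 123, 176, 131, 104, 89, 93, 233]
t=2: [214, 264, 42, 131, 230, 86, 163, 97, 58, 36, 42, 246]
t=3: [247, 320, 259, 126, 270, 323, 173, 77, 283, 251, 259, 293]
t=4: [279, 123, 296, 103, 50, 127, 171, 294, 69, 285, 296, 83]
t=5: [47, 83, 72, 54, 239, 89, 153, 69, 267, 56, 72, 287]
t=6: [269, 322, 306, 279, 286, 68, 161, 301, 327, 282, 306, 93]
t=7: [292, 106, 83, 44, 54, 262, 135, 76, 114, 48, 83, 36]
t=8: [94, 86, 315, 258, 272, 312, 128, 304, 97, 264, 315, 246]
t=9: [48, 299, 107, 286, 44, 102, 97, 91, 52, 295, 107, 269]
t=10: [236, 76, 59, 57, 230, 52, 44, 36, 241, 70, 59, 294]
t=11: [288, 318, 293, 290, 280, 283, 272, 260, 296, 309, 293, 110]
t=12: [45, 89, 53, 48, 34, 38, 22, 267, 57, 76, 53, 49]
t=13: [269, 71, 281, 274, 253, 259, 236, 330, 287, 314, 281, 275]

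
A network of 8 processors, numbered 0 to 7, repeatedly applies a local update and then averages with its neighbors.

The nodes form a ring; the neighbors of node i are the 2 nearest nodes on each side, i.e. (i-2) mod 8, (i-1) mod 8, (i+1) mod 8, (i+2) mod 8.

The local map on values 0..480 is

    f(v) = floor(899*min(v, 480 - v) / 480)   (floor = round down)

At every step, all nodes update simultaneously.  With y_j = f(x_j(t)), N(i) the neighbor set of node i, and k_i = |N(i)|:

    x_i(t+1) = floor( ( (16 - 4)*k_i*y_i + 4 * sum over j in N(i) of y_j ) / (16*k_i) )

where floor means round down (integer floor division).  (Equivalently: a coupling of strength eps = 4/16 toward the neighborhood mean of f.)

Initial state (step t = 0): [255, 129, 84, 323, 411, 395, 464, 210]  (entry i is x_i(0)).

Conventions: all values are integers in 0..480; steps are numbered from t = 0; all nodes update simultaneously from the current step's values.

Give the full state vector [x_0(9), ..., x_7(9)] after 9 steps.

Answer: [393, 360, 365, 358, 342, 387, 405, 365]

Derivation:
t=0: [255, 129, 84, 323, 411, 395, 464, 210]
t=1: [367, 259, 185, 263, 136, 172, 90, 347]
t=2: [231, 385, 339, 387, 268, 308, 190, 256]
t=3: [399, 213, 271, 203, 367, 325, 364, 394]
t=4: [186, 366, 364, 365, 238, 278, 213, 186]
t=5: [334, 230, 239, 239, 409, 371, 393, 344]
t=6: [285, 411, 415, 411, 177, 215, 175, 257]
t=7: [335, 161, 150, 158, 309, 376, 339, 389]
t=8: [266, 289, 284, 289, 304, 211, 257, 191]
t=9: [393, 360, 365, 358, 342, 387, 405, 365]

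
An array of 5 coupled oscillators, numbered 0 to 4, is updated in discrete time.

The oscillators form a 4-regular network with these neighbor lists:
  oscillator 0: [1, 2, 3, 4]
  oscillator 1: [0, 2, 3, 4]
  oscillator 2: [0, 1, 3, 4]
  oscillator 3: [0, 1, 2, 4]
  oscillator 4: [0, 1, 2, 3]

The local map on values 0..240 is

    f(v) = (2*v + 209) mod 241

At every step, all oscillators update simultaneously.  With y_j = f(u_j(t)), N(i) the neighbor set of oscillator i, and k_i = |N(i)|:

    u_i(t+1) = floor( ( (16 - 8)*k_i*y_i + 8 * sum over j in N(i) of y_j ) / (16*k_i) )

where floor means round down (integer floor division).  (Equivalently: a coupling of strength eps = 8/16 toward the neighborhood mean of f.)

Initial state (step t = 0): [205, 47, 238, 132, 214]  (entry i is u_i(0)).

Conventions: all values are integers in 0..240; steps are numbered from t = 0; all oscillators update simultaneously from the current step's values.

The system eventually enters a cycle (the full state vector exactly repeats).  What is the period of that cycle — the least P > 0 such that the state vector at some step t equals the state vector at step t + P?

Answer: 24
Key observation: The state at step 16, [174, 175, 175, 175, 174], reappears at step 40 — and no state repeats earlier — so the cycle the system enters has period 24.

Derivation:
t=0: [205, 47, 238, 132, 214]
t=1: [150, 121, 174, 185, 156]
t=2: [66, 134, 84, 92, 70]
t=3: [129, 180, 142, 148, 132]
t=4: [157, 105, 76, 81, 159]
t=5: [79, 131, 109, 113, 81]
t=6: [155, 194, 178, 181, 157]
t=7: [59, 88, 76, 79, 61]
t=8: [103, 124, 115, 118, 104]
t=9: [186, 202, 195, 197, 187]
t=10: [108, 120, 115, 116, 109]
t=11: [191, 200, 196, 197, 191]
t=12: [114, 120, 117, 118, 114]
t=13: [199, 203, 201, 202, 199]
t=14: [127, 130, 128, 129, 127]
t=15: [223, 225, 224, 225, 223]
t=16: [174, 175, 175, 175, 174]
t=17: [75, 76, 76, 76, 75]
t=18: [118, 119, 119, 119, 118]
t=19: [204, 205, 205, 205, 204]
t=20: [135, 136, 136, 136, 135]
t=21: [238, 239, 239, 239, 238]
t=22: [203, 204, 204, 204, 203]
t=23: [133, 134, 134, 134, 133]
t=24: [234, 235, 235, 235, 234]
t=25: [195, 196, 196, 196, 195]
t=26: [117, 118, 118, 118, 117]
t=27: [202, 203, 203, 203, 202]
t=28: [131, 132, 132, 132, 131]
t=29: [230, 231, 231, 231, 230]
t=30: [187, 188, 188, 188, 187]
t=31: [101, 102, 102, 102, 101]
t=32: [170, 171, 171, 171, 170]
t=33: [67, 68, 68, 68, 67]
t=34: [102, 103, 103, 103, 102]
t=35: [172, 173, 173, 173, 172]
t=36: [71, 72, 72, 72, 71]
t=37: [110, 111, 111, 111, 110]
t=38: [188, 189, 189, 189, 188]
t=39: [103, 104, 104, 104, 103]
t=40: [174, 175, 175, 175, 174]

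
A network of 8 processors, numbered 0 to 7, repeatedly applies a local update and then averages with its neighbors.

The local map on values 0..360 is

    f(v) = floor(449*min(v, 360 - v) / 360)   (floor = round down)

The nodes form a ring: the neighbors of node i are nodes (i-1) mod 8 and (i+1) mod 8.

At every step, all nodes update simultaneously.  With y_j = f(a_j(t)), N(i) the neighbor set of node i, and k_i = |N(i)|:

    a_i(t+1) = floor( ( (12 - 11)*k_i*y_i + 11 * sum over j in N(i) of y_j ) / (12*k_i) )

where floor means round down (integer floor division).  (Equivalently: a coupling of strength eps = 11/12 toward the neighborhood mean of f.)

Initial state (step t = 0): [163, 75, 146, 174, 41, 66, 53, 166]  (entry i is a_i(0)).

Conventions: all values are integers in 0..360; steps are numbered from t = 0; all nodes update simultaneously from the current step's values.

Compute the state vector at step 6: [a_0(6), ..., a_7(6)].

Simulating step by step:
t=0: [163, 75, 146, 174, 41, 66, 53, 166]
t=1: [154, 184, 157, 124, 141, 60, 137, 140]
t=2: [196, 195, 187, 182, 119, 164, 127, 180]
t=3: [213, 209, 213, 184, 207, 157, 209, 184]
t=4: [201, 183, 201, 189, 205, 189, 205, 188]
t=5: [215, 199, 214, 196, 211, 194, 211, 197]
t=6: [199, 182, 200, 185, 203, 186, 203, 184]

Answer: [199, 182, 200, 185, 203, 186, 203, 184]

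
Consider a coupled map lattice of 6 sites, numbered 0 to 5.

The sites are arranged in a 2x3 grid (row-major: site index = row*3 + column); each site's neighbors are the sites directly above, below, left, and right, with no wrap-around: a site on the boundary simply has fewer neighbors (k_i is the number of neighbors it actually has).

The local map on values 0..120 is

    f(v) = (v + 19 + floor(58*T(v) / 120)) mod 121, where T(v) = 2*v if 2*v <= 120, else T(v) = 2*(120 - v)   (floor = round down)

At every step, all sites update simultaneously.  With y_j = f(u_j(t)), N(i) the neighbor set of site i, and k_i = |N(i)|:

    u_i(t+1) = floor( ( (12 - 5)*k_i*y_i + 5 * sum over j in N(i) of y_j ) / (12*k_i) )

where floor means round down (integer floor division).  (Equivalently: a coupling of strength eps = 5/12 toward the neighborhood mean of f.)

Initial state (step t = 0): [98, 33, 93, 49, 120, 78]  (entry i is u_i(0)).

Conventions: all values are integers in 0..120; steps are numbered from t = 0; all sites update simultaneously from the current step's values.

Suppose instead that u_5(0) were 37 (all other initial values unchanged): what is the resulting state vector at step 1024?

Answer: [63, 32, 63, 63, 32, 63]
Key observation: The state at step 11, [29, 62, 29, 29, 62, 29], reappears at step 13: the system is in a cycle of period 2 from step 11 on.  Therefore the state at step 1024 equals the state at step 11 + ((1024 - 11) mod 2) = 12, which is [63, 32, 63, 63, 32, 63].

Derivation:
t=0: [98, 33, 93, 49, 120, 37]
t=1: [51, 55, 46, 74, 50, 60]
t=2: [74, 51, 68, 58, 73, 56]
t=3: [36, 76, 35, 13, 28, 11]
t=4: [64, 44, 62, 59, 57, 56]
t=5: [34, 67, 32, 13, 23, 10]
t=6: [62, 41, 58, 56, 50, 52]
t=7: [31, 77, 27, 32, 83, 26]
t=8: [66, 32, 59, 67, 32, 59]
t=9: [29, 62, 27, 29, 62, 27]
t=10: [63, 32, 60, 63, 32, 60]
t=11: [29, 62, 29, 29, 62, 29]
t=12: [63, 32, 63, 63, 32, 63]
t=13: [29, 62, 29, 29, 62, 29]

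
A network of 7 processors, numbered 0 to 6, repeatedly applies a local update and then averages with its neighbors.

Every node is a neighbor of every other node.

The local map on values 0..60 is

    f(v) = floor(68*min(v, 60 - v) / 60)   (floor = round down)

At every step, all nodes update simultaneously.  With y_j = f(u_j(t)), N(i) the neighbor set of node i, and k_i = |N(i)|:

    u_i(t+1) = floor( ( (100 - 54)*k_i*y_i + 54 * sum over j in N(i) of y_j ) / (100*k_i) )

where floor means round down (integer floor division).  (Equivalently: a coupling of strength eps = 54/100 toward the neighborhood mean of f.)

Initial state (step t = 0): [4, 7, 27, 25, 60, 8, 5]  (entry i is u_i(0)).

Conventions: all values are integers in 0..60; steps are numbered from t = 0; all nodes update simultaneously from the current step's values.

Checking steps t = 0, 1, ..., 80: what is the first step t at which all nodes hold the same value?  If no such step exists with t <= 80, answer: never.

Simulating step by step:
t=0: [4, 7, 27, 25, 60, 8, 5]  (not all equal)
t=1: [8, 10, 18, 17, 7, 10, 9]  (not all equal)
t=2: [11, 11, 15, 14, 10, 11, 11]  (not all equal)
t=3: [12, 12, 14, 13, 12, 12, 12]  (not all equal)
t=4: [13, 13, 14, 13, 13, 13, 13]  (not all equal)
t=5: [14, 14, 14, 14, 14, 14, 14]  (all equal)

Answer: 5
Key observation: Synchronization is absorbing here: once all nodes are equal they stay equal, and step 5 is the first all-equal step.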